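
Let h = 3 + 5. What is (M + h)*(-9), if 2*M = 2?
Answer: -81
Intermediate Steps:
M = 1 (M = (½)*2 = 1)
h = 8
(M + h)*(-9) = (1 + 8)*(-9) = 9*(-9) = -81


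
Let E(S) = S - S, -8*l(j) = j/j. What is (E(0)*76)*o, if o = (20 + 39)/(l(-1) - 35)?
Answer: 0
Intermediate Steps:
l(j) = -⅛ (l(j) = -j/(8*j) = -⅛*1 = -⅛)
E(S) = 0
o = -472/281 (o = (20 + 39)/(-⅛ - 35) = 59/(-281/8) = 59*(-8/281) = -472/281 ≈ -1.6797)
(E(0)*76)*o = (0*76)*(-472/281) = 0*(-472/281) = 0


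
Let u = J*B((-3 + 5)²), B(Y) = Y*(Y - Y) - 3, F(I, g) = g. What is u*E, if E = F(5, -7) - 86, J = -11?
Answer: -3069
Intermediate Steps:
B(Y) = -3 (B(Y) = Y*0 - 3 = 0 - 3 = -3)
E = -93 (E = -7 - 86 = -93)
u = 33 (u = -11*(-3) = 33)
u*E = 33*(-93) = -3069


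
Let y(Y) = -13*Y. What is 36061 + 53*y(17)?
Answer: 24348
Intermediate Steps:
36061 + 53*y(17) = 36061 + 53*(-13*17) = 36061 + 53*(-221) = 36061 - 11713 = 24348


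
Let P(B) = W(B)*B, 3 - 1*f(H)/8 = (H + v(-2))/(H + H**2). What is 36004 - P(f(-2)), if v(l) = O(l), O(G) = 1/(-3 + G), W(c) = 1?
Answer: 179856/5 ≈ 35971.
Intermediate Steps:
v(l) = 1/(-3 + l)
f(H) = 24 - 8*(-1/5 + H)/(H + H**2) (f(H) = 24 - 8*(H + 1/(-3 - 2))/(H + H**2) = 24 - 8*(H + 1/(-5))/(H + H**2) = 24 - 8*(H - 1/5)/(H + H**2) = 24 - 8*(-1/5 + H)/(H + H**2))
P(B) = B (P(B) = 1*B = B)
36004 - P(f(-2)) = 36004 - 8*(1 + 10*(-2) + 15*(-2)**2)/(5*(-2)*(1 - 2)) = 36004 - 8*(-1)*(1 - 20 + 15*4)/(5*2*(-1)) = 36004 - 8*(-1)*(-1)*(1 - 20 + 60)/(5*2) = 36004 - 8*(-1)*(-1)*41/(5*2) = 36004 - 1*164/5 = 36004 - 164/5 = 179856/5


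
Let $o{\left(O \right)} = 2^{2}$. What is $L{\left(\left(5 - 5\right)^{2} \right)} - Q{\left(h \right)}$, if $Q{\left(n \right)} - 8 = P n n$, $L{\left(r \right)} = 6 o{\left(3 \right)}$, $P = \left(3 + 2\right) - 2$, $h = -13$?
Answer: $-491$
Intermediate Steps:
$P = 3$ ($P = 5 - 2 = 3$)
$o{\left(O \right)} = 4$
$L{\left(r \right)} = 24$ ($L{\left(r \right)} = 6 \cdot 4 = 24$)
$Q{\left(n \right)} = 8 + 3 n^{2}$ ($Q{\left(n \right)} = 8 + 3 n n = 8 + 3 n^{2}$)
$L{\left(\left(5 - 5\right)^{2} \right)} - Q{\left(h \right)} = 24 - \left(8 + 3 \left(-13\right)^{2}\right) = 24 - \left(8 + 3 \cdot 169\right) = 24 - \left(8 + 507\right) = 24 - 515 = -491$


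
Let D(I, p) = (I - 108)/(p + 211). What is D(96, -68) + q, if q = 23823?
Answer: 3406677/143 ≈ 23823.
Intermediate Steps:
D(I, p) = (-108 + I)/(211 + p)
D(96, -68) + q = (-108 + 96)/(211 - 68) + 23823 = -12/143 + 23823 = 3406677/143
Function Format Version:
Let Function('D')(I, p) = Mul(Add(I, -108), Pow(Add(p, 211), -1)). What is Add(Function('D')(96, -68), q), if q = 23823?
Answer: Rational(3406677, 143) ≈ 23823.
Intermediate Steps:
Function('D')(I, p) = Mul(Pow(Add(211, p), -1), Add(-108, I)) (Function('D')(I, p) = Mul(Add(-108, I), Pow(Add(211, p), -1)) = Mul(Pow(Add(211, p), -1), Add(-108, I)))
Add(Function('D')(96, -68), q) = Add(Mul(Pow(Add(211, -68), -1), Add(-108, 96)), 23823) = Add(Mul(Pow(143, -1), -12), 23823) = Add(Mul(Rational(1, 143), -12), 23823) = Add(Rational(-12, 143), 23823) = Rational(3406677, 143)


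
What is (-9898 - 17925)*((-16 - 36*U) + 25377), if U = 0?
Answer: -705619103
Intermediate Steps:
(-9898 - 17925)*((-16 - 36*U) + 25377) = (-9898 - 17925)*((-16 - 36*0) + 25377) = -27823*((-16 + 0) + 25377) = -27823*(-16 + 25377) = -27823*25361 = -705619103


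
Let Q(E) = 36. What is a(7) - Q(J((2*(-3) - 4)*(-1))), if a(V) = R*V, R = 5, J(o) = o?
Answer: -1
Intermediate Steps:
a(V) = 5*V
a(7) - Q(J((2*(-3) - 4)*(-1))) = 5*7 - 1*36 = 35 - 36 = -1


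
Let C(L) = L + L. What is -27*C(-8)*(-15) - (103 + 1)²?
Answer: -17296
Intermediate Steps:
C(L) = 2*L
-27*C(-8)*(-15) - (103 + 1)² = -54*(-8)*(-15) - (103 + 1)² = -27*(-16)*(-15) - 1*104² = 432*(-15) - 1*10816 = -6480 - 10816 = -17296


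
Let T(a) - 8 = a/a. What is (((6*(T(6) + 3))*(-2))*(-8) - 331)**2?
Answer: 674041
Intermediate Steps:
T(a) = 9 (T(a) = 8 + a/a = 8 + 1 = 9)
(((6*(T(6) + 3))*(-2))*(-8) - 331)**2 = (((6*(9 + 3))*(-2))*(-8) - 331)**2 = (((6*12)*(-2))*(-8) - 331)**2 = ((72*(-2))*(-8) - 331)**2 = (-144*(-8) - 331)**2 = (1152 - 331)**2 = 821**2 = 674041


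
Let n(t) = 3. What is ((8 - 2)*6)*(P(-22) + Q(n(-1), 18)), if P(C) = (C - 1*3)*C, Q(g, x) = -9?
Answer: 19476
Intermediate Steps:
P(C) = C*(-3 + C) (P(C) = (C - 3)*C = (-3 + C)*C = C*(-3 + C))
((8 - 2)*6)*(P(-22) + Q(n(-1), 18)) = ((8 - 2)*6)*(-22*(-3 - 22) - 9) = (6*6)*(-22*(-25) - 9) = 36*(550 - 9) = 36*541 = 19476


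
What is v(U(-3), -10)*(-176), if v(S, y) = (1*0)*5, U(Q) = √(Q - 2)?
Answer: 0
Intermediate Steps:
U(Q) = √(-2 + Q)
v(S, y) = 0 (v(S, y) = 0*5 = 0)
v(U(-3), -10)*(-176) = 0*(-176) = 0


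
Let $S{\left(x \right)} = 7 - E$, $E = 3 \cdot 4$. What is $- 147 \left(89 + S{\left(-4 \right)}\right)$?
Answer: $-12348$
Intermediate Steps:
$E = 12$
$S{\left(x \right)} = -5$ ($S{\left(x \right)} = 7 - 12 = -5$)
$- 147 \left(89 + S{\left(-4 \right)}\right) = - 147 \left(89 - 5\right) = \left(-147\right) 84 = -12348$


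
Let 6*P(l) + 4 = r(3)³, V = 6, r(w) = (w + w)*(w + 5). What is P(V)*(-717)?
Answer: -13215266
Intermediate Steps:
r(w) = 2*w*(5 + w) (r(w) = (2*w)*(5 + w) = 2*w*(5 + w))
P(l) = 55294/3 (P(l) = -⅔ + (2*3*(5 + 3))³/6 = -⅔ + (2*3*8)³/6 = -⅔ + (⅙)*48³ = -⅔ + (⅙)*110592 = -⅔ + 18432 = 55294/3)
P(V)*(-717) = (55294/3)*(-717) = -13215266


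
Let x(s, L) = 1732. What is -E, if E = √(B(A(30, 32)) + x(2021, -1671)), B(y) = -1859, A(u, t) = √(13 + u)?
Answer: -I*√127 ≈ -11.269*I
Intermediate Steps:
E = I*√127 (E = √(-1859 + 1732) = √(-127) = I*√127 ≈ 11.269*I)
-E = -I*√127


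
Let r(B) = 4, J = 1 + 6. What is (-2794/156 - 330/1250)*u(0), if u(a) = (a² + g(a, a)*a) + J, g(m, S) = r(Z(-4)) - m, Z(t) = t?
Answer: -1240393/9750 ≈ -127.22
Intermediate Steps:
J = 7
g(m, S) = 4 - m
u(a) = 7 + a² + a*(4 - a) (u(a) = (a² + (4 - a)*a) + 7 = (a² + a*(4 - a)) + 7 = 7 + a² + a*(4 - a))
(-2794/156 - 330/1250)*u(0) = (-2794/156 - 330/1250)*(7 + 4*0) = (-2794*1/156 - 330*1/1250)*(7 + 0) = (-1397/78 - 33/125)*7 = -177199/9750*7 = -1240393/9750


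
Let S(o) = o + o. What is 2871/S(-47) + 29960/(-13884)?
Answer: -10669301/326274 ≈ -32.700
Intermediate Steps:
S(o) = 2*o
2871/S(-47) + 29960/(-13884) = 2871/((2*(-47))) + 29960/(-13884) = 2871/(-94) + 29960*(-1/13884) = 2871*(-1/94) - 7490/3471 = -2871/94 - 7490/3471 = -10669301/326274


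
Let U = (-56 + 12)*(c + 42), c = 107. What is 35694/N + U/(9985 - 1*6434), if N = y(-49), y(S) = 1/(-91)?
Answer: -11534201410/3551 ≈ -3.2482e+6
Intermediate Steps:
y(S) = -1/91
U = -6556 (U = (-56 + 12)*(107 + 42) = -44*149 = -6556)
N = -1/91 ≈ -0.010989
35694/N + U/(9985 - 1*6434) = 35694/(-1/91) - 6556/(9985 - 1*6434) = 35694*(-91) - 6556/(9985 - 6434) = -3248154 - 6556/3551 = -11534201410/3551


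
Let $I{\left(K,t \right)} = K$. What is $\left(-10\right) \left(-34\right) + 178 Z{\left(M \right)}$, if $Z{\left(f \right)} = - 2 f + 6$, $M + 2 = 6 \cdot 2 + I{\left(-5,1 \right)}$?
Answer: $-372$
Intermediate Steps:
$M = 5$ ($M = -2 + \left(6 \cdot 2 - 5\right) = -2 + \left(12 - 5\right) = -2 + 7 = 5$)
$Z{\left(f \right)} = 6 - 2 f$
$\left(-10\right) \left(-34\right) + 178 Z{\left(M \right)} = \left(-10\right) \left(-34\right) + 178 \left(6 - 10\right) = 340 + 178 \left(6 - 10\right) = 340 + 178 \left(-4\right) = 340 - 712 = -372$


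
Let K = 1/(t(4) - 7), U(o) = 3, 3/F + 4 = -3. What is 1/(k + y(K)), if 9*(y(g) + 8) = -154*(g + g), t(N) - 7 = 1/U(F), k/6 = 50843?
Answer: 3/914842 ≈ 3.2793e-6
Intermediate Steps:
F = -3/7 (F = 3/(-4 - 3) = 3/(-7) = 3*(-⅐) = -3/7 ≈ -0.42857)
k = 305058 (k = 6*50843 = 305058)
t(N) = 22/3 (t(N) = 7 + 1/3 = 7 + ⅓ = 22/3)
K = 3 (K = 1/(22/3 - 7) = 1/(⅓) = 3)
y(g) = -8 - 308*g/9 (y(g) = -8 + (-154*(g + g))/9 = -8 + (-308*g)/9 = -8 - 308*g/9)
1/(k + y(K)) = 1/(305058 + (-8 - 308/9*3)) = 1/(305058 + (-8 - 308/3)) = 1/(305058 - 332/3) = 1/(914842/3) = 3/914842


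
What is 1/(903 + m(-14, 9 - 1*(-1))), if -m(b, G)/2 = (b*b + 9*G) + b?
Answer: 1/359 ≈ 0.0027855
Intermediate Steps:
m(b, G) = -18*G - 2*b - 2*b**2 (m(b, G) = -2*((b*b + 9*G) + b) = -2*((b**2 + 9*G) + b) = -2*(b + b**2 + 9*G) = -18*G - 2*b - 2*b**2)
1/(903 + m(-14, 9 - 1*(-1))) = 1/(903 + (-18*(9 - 1*(-1)) - 2*(-14) - 2*(-14)**2)) = 1/(903 + (-18*(9 + 1) + 28 - 2*196)) = 1/(903 + (-18*10 + 28 - 392)) = 1/(903 + (-180 + 28 - 392)) = 1/(903 - 544) = 1/359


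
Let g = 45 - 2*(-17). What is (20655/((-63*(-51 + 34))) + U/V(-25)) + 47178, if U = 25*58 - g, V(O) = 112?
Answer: 5287467/112 ≈ 47210.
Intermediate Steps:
g = 79 (g = 45 + 34 = 79)
U = 1371 (U = 25*58 - 1*79 = 1450 - 79 = 1371)
(20655/((-63*(-51 + 34))) + U/V(-25)) + 47178 = (20655/((-63*(-51 + 34))) + 1371/112) + 47178 = (20655/((-63*(-17))) + 1371*(1/112)) + 47178 = (20655/1071 + 1371/112) + 47178 = (20655*(1/1071) + 1371/112) + 47178 = (135/7 + 1371/112) + 47178 = 3531/112 + 47178 = 5287467/112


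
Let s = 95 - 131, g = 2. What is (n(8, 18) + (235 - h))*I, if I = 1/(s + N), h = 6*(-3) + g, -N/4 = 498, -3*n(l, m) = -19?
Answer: -193/1521 ≈ -0.12689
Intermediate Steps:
n(l, m) = 19/3 (n(l, m) = -⅓*(-19) = 19/3)
N = -1992 (N = -4*498 = -1992)
s = -36
h = -16 (h = 6*(-3) + 2 = -18 + 2 = -16)
I = -1/2028 (I = 1/(-36 - 1992) = 1/(-2028) = -1/2028 ≈ -0.00049310)
(n(8, 18) + (235 - h))*I = (19/3 + (235 - 1*(-16)))*(-1/2028) = (19/3 + (235 + 16))*(-1/2028) = (19/3 + 251)*(-1/2028) = (772/3)*(-1/2028) = -193/1521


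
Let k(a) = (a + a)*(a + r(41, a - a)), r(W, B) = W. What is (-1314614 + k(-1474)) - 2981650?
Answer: -71780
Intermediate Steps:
k(a) = 2*a*(41 + a) (k(a) = (a + a)*(a + 41) = (2*a)*(41 + a) = 2*a*(41 + a))
(-1314614 + k(-1474)) - 2981650 = (-1314614 + 2*(-1474)*(41 - 1474)) - 2981650 = (-1314614 + 2*(-1474)*(-1433)) - 2981650 = (-1314614 + 4224484) - 2981650 = 2909870 - 2981650 = -71780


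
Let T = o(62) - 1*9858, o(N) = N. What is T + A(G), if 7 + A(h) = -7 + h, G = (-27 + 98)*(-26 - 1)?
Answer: -11727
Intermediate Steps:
G = -1917 (G = 71*(-27) = -1917)
A(h) = -14 + h (A(h) = -7 + (-7 + h) = -14 + h)
T = -9796 (T = 62 - 1*9858 = 62 - 9858 = -9796)
T + A(G) = -9796 + (-14 - 1917) = -9796 - 1931 = -11727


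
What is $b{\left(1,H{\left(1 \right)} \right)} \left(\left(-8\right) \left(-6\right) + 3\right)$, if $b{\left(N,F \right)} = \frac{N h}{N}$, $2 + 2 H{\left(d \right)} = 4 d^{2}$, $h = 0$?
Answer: $0$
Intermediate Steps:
$H{\left(d \right)} = -1 + 2 d^{2}$ ($H{\left(d \right)} = -1 + \frac{4 d^{2}}{2} = -1 + 2 d^{2}$)
$b{\left(N,F \right)} = 0$ ($b{\left(N,F \right)} = \frac{N 0}{N} = \frac{0}{N} = 0$)
$b{\left(1,H{\left(1 \right)} \right)} \left(\left(-8\right) \left(-6\right) + 3\right) = 0 \left(\left(-8\right) \left(-6\right) + 3\right) = 0 \left(48 + 3\right) = 0 \cdot 51 = 0$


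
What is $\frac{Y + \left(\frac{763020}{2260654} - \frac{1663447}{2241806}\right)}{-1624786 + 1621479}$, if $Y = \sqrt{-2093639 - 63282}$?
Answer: $\frac{1024967650109}{8379851523808534} - \frac{i \sqrt{2156921}}{3307} \approx 0.00012231 - 0.4441 i$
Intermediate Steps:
$Y = i \sqrt{2156921}$ ($Y = \sqrt{-2156921} = i \sqrt{2156921} \approx 1468.6 i$)
$\frac{Y + \left(\frac{763020}{2260654} - \frac{1663447}{2241806}\right)}{-1624786 + 1621479} = \frac{i \sqrt{2156921} + \left(\frac{763020}{2260654} - \frac{1663447}{2241806}\right)}{-1624786 + 1621479} = \frac{i \sqrt{2156921} + \left(763020 \cdot \frac{1}{2260654} - \frac{1663447}{2241806}\right)}{-3307} = \left(i \sqrt{2156921} + \left(\frac{381510}{1130327} - \frac{1663447}{2241806}\right)\right) \left(- \frac{1}{3307}\right) = \left(i \sqrt{2156921} - \frac{1024967650109}{2533973850562}\right) \left(- \frac{1}{3307}\right) = \left(- \frac{1024967650109}{2533973850562} + i \sqrt{2156921}\right) \left(- \frac{1}{3307}\right) = \frac{1024967650109}{8379851523808534} - \frac{i \sqrt{2156921}}{3307}$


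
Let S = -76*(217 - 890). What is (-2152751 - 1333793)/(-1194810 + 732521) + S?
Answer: 23648644316/462289 ≈ 51156.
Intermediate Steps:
S = 51148 (S = -76*(-673) = 51148)
(-2152751 - 1333793)/(-1194810 + 732521) + S = (-2152751 - 1333793)/(-1194810 + 732521) + 51148 = -3486544/(-462289) + 51148 = -3486544*(-1/462289) + 51148 = 3486544/462289 + 51148 = 23648644316/462289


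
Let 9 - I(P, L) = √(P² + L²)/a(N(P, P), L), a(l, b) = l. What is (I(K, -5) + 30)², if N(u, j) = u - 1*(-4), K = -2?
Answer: (78 - √29)²/4 ≈ 1318.2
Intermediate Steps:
N(u, j) = 4 + u (N(u, j) = u + 4 = 4 + u)
I(P, L) = 9 - √(L² + P²)/(4 + P) (I(P, L) = 9 - √(P² + L²)/(4 + P) = 9 - √(L² + P²)/(4 + P))
(I(K, -5) + 30)² = ((36 - √((-5)² + (-2)²) + 9*(-2))/(4 - 2) + 30)² = ((36 - √(25 + 4) - 18)/2 + 30)² = ((36 - √29 - 18)/2 + 30)² = ((18 - √29)/2 + 30)² = ((9 - √29/2) + 30)² = (39 - √29/2)²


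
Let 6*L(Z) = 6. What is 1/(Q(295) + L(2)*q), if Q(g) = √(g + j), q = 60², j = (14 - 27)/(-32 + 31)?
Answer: 900/3239923 - √77/6479846 ≈ 0.00027643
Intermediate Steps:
L(Z) = 1 (L(Z) = (⅙)*6 = 1)
j = 13 (j = -13/(-1) = -13*(-1) = 13)
q = 3600
Q(g) = √(13 + g) (Q(g) = √(g + 13) = √(13 + g))
1/(Q(295) + L(2)*q) = 1/(√(13 + 295) + 1*3600) = 1/(√308 + 3600) = 1/(2*√77 + 3600) = 1/(3600 + 2*√77)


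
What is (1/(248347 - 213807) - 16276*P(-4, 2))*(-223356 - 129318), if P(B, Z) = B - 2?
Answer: -594791444303217/17270 ≈ -3.4441e+10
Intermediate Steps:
P(B, Z) = -2 + B
(1/(248347 - 213807) - 16276*P(-4, 2))*(-223356 - 129318) = (1/(248347 - 213807) - 16276*(-2 - 4))*(-223356 - 129318) = (1/34540 - 16276*(-6))*(-352674) = (1/34540 + 97656)*(-352674) = (3373038241/34540)*(-352674) = -594791444303217/17270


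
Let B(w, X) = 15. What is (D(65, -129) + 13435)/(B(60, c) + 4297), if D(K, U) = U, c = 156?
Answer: 6653/2156 ≈ 3.0858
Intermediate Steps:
(D(65, -129) + 13435)/(B(60, c) + 4297) = (-129 + 13435)/(15 + 4297) = 13306/4312 = 13306*(1/4312) = 6653/2156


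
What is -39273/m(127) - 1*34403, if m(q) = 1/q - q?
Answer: -183287971/5376 ≈ -34094.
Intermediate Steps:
-39273/m(127) - 1*34403 = -39273/(1/127 - 1*127) - 1*34403 = -39273/(1/127 - 127) - 34403 = -39273/(-16128/127) - 34403 = -39273*(-127/16128) - 34403 = 1662557/5376 - 34403 = -183287971/5376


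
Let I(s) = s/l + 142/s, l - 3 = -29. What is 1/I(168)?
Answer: -1092/6133 ≈ -0.17805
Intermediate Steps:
l = -26 (l = 3 - 29 = -26)
I(s) = 142/s - s/26 (I(s) = s/(-26) + 142/s = s*(-1/26) + 142/s = -s/26 + 142/s = 142/s - s/26)
1/I(168) = 1/(142/168 - 1/26*168) = 1/(142*(1/168) - 84/13) = 1/(71/84 - 84/13) = 1/(-6133/1092) = -1092/6133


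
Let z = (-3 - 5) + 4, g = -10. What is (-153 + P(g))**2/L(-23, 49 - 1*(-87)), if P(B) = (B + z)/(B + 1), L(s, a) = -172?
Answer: -1857769/13932 ≈ -133.35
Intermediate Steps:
z = -4 (z = -8 + 4 = -4)
P(B) = (-4 + B)/(1 + B) (P(B) = (B - 4)/(B + 1) = (-4 + B)/(1 + B))
(-153 + P(g))**2/L(-23, 49 - 1*(-87)) = (-153 + (-4 - 10)/(1 - 10))**2/(-172) = (-153 - 14/(-9))**2*(-1/172) = (-153 - 1/9*(-14))**2*(-1/172) = (-153 + 14/9)**2*(-1/172) = (-1363/9)**2*(-1/172) = (1857769/81)*(-1/172) = -1857769/13932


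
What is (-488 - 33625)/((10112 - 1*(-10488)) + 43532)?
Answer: -34113/64132 ≈ -0.53192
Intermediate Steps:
(-488 - 33625)/((10112 - 1*(-10488)) + 43532) = -34113/((10112 + 10488) + 43532) = -34113/(20600 + 43532) = -34113/64132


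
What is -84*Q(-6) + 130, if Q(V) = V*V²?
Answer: 18274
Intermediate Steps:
Q(V) = V³
-84*Q(-6) + 130 = -84*(-6)³ + 130 = -84*(-216) + 130 = 18144 + 130 = 18274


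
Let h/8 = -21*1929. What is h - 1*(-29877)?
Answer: -294195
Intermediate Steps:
h = -324072 (h = 8*(-21*1929) = 8*(-40509) = -324072)
h - 1*(-29877) = -324072 - 1*(-29877) = -324072 + 29877 = -294195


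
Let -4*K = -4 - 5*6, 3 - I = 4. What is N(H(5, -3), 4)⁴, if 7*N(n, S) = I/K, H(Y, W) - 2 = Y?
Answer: 16/200533921 ≈ 7.9787e-8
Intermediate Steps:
I = -1 (I = 3 - 1*4 = 3 - 4 = -1)
K = 17/2 (K = -(-4 - 5*6)/4 = -(-4 - 30)/4 = -¼*(-34) = 17/2 ≈ 8.5000)
H(Y, W) = 2 + Y
N(n, S) = -2/119 (N(n, S) = (-1/17/2)/7 = (-1*2/17)/7 = (⅐)*(-2/17) = -2/119)
N(H(5, -3), 4)⁴ = (-2/119)⁴ = 16/200533921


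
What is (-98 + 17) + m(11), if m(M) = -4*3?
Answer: -93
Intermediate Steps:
m(M) = -12
(-98 + 17) + m(11) = (-98 + 17) - 12 = -81 - 12 = -93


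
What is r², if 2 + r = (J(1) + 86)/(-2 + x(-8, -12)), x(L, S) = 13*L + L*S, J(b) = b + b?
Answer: 2916/25 ≈ 116.64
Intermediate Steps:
J(b) = 2*b
r = -54/5 (r = -2 + (2*1 + 86)/(-2 - 8*(13 - 12)) = -2 + (2 + 86)/(-2 - 8*1) = -2 + 88/(-2 - 8) = -2 + 88/(-10) = -2 + 88*(-⅒) = -2 - 44/5 = -54/5 ≈ -10.800)
r² = (-54/5)² = 2916/25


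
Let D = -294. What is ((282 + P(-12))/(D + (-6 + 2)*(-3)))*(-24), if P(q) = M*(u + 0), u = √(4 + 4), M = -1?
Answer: 24 - 8*√2/47 ≈ 23.759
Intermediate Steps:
u = 2*√2 (u = √8 = 2*√2 ≈ 2.8284)
P(q) = -2*√2 (P(q) = -(2*√2 + 0) = -2*√2)
((282 + P(-12))/(D + (-6 + 2)*(-3)))*(-24) = ((282 - 2*√2)/(-294 + (-6 + 2)*(-3)))*(-24) = ((282 - 2*√2)/(-294 - 4*(-3)))*(-24) = ((282 - 2*√2)/(-294 + 12))*(-24) = ((282 - 2*√2)/(-282))*(-24) = ((282 - 2*√2)*(-1/282))*(-24) = (-1 + √2/141)*(-24) = 24 - 8*√2/47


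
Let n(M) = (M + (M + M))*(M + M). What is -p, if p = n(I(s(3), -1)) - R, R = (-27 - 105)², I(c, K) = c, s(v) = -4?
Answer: 17328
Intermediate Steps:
n(M) = 6*M² (n(M) = (M + 2*M)*(2*M) = (3*M)*(2*M) = 6*M²)
R = 17424 (R = (-132)² = 17424)
p = -17328 (p = 6*(-4)² - 1*17424 = 6*16 - 17424 = 96 - 17424 = -17328)
-p = -1*(-17328) = 17328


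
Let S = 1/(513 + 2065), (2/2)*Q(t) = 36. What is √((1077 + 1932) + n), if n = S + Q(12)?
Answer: √20237328358/2578 ≈ 55.182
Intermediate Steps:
Q(t) = 36
S = 1/2578 ≈ 0.00038790
n = 92809/2578 (n = 1/2578 + 36 = 92809/2578 ≈ 36.000)
√((1077 + 1932) + n) = √((1077 + 1932) + 92809/2578) = √(3009 + 92809/2578) = √(7850011/2578) = √20237328358/2578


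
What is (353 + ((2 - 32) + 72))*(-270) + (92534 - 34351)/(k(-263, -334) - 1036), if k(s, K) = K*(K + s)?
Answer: -21155249117/198362 ≈ -1.0665e+5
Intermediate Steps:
(353 + ((2 - 32) + 72))*(-270) + (92534 - 34351)/(k(-263, -334) - 1036) = (353 + ((2 - 32) + 72))*(-270) + (92534 - 34351)/(-334*(-334 - 263) - 1036) = (353 + (-30 + 72))*(-270) + 58183/(-334*(-597) - 1036) = (353 + 42)*(-270) + 58183/(199398 - 1036) = 395*(-270) + 58183/198362 = -106650 + 58183*(1/198362) = -106650 + 58183/198362 = -21155249117/198362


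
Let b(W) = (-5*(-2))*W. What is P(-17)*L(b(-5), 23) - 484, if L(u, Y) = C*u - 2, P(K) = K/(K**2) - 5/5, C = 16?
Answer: 6208/17 ≈ 365.18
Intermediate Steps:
b(W) = 10*W
P(K) = -1 + 1/K (P(K) = K/K**2 - 5*1/5 = 1/K - 1 = -1 + 1/K)
L(u, Y) = -2 + 16*u (L(u, Y) = 16*u - 2 = -2 + 16*u)
P(-17)*L(b(-5), 23) - 484 = ((1 - 1*(-17))/(-17))*(-2 + 16*(10*(-5))) - 484 = (-(1 + 17)/17)*(-2 + 16*(-50)) - 484 = (-1/17*18)*(-2 - 800) - 484 = -18/17*(-802) - 484 = 14436/17 - 484 = 6208/17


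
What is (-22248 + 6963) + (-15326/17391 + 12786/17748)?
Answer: -5139268489/336226 ≈ -15285.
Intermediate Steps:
(-22248 + 6963) + (-15326/17391 + 12786/17748) = -15285 + (-15326*1/17391 + 12786*(1/17748)) = -15285 + (-15326/17391 + 2131/2958) = -15285 - 54079/336226 = -5139268489/336226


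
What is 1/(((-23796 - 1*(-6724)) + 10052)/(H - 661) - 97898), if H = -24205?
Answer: -12433/1217162324 ≈ -1.0215e-5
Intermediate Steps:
1/(((-23796 - 1*(-6724)) + 10052)/(H - 661) - 97898) = 1/(((-23796 - 1*(-6724)) + 10052)/(-24205 - 661) - 97898) = 1/(((-23796 + 6724) + 10052)/(-24866) - 97898) = 1/((-17072 + 10052)*(-1/24866) - 97898) = 1/(-7020*(-1/24866) - 97898) = 1/(3510/12433 - 97898) = 1/(-1217162324/12433) = -12433/1217162324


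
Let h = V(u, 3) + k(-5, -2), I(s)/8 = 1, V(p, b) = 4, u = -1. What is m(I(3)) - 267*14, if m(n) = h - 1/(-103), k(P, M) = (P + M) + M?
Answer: -385528/103 ≈ -3743.0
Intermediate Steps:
I(s) = 8 (I(s) = 8*1 = 8)
k(P, M) = P + 2*M (k(P, M) = (M + P) + M = P + 2*M)
h = -5 (h = 4 + (-5 + 2*(-2)) = 4 + (-5 - 4) = 4 - 9 = -5)
m(n) = -514/103 (m(n) = -5 - 1/(-103) = -5 - 1*(-1/103) = -5 + 1/103 = -514/103)
m(I(3)) - 267*14 = -514/103 - 267*14 = -514/103 - 3738 = -385528/103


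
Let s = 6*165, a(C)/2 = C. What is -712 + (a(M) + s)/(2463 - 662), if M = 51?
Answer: -1281220/1801 ≈ -711.39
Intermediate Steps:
a(C) = 2*C
s = 990
-712 + (a(M) + s)/(2463 - 662) = -712 + (2*51 + 990)/(2463 - 662) = -712 + (102 + 990)/1801 = -712 + 1092*(1/1801) = -712 + 1092/1801 = -1281220/1801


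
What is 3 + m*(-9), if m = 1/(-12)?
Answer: 15/4 ≈ 3.7500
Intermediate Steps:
m = -1/12 ≈ -0.083333
3 + m*(-9) = 3 - 1/12*(-9) = 3 + ¾ = 15/4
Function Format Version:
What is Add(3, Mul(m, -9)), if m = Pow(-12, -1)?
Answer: Rational(15, 4) ≈ 3.7500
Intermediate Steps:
m = Rational(-1, 12) ≈ -0.083333
Add(3, Mul(m, -9)) = Add(3, Mul(Rational(-1, 12), -9)) = Add(3, Rational(3, 4)) = Rational(15, 4)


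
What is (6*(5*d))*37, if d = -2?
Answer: -2220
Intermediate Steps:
(6*(5*d))*37 = (6*(5*(-2)))*37 = (6*(-10))*37 = -60*37 = -2220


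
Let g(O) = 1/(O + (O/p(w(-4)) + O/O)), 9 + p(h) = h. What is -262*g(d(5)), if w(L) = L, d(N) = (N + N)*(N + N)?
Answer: -3406/1213 ≈ -2.8079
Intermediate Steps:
d(N) = 4*N**2 (d(N) = (2*N)*(2*N) = 4*N**2)
p(h) = -9 + h
g(O) = 1/(1 + 12*O/13) (g(O) = 1/(O + (O/(-9 - 4) + O/O)) = 1/(O + (O/(-13) + 1)) = 1/(O + (O*(-1/13) + 1)) = 1/(O + (-O/13 + 1)) = 1/(O + (1 - O/13)) = 1/(1 + 12*O/13))
-262*g(d(5)) = -3406/(13 + 12*(4*5**2)) = -3406/(13 + 12*(4*25)) = -3406/(13 + 12*100) = -3406/(13 + 1200) = -3406/1213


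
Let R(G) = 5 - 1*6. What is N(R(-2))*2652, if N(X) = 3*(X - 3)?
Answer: -31824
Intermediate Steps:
R(G) = -1 (R(G) = 5 - 6 = -1)
N(X) = -9 + 3*X (N(X) = 3*(-3 + X) = -9 + 3*X)
N(R(-2))*2652 = (-9 + 3*(-1))*2652 = (-9 - 3)*2652 = -12*2652 = -31824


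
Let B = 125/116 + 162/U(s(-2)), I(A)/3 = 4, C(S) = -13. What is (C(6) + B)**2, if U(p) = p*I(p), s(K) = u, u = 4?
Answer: 3932289/53824 ≈ 73.058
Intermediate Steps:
I(A) = 12 (I(A) = 3*4 = 12)
s(K) = 4
U(p) = 12*p (U(p) = p*12 = 12*p)
B = 1033/232 (B = 125/116 + 162/((12*4)) = 125*(1/116) + 162/48 = 125/116 + 162*(1/48) = 125/116 + 27/8 = 1033/232 ≈ 4.4526)
(C(6) + B)**2 = (-13 + 1033/232)**2 = (-1983/232)**2 = 3932289/53824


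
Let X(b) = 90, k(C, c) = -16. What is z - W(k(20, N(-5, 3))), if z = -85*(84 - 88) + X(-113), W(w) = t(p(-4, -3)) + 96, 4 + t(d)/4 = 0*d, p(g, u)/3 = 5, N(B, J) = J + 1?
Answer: 350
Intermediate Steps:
N(B, J) = 1 + J
p(g, u) = 15 (p(g, u) = 3*5 = 15)
t(d) = -16 (t(d) = -16 + 4*(0*d) = -16 + 4*0 = -16 + 0 = -16)
W(w) = 80 (W(w) = -16 + 96 = 80)
z = 430 (z = -85*(84 - 88) + 90 = -85*(-4) + 90 = 340 + 90 = 430)
z - W(k(20, N(-5, 3))) = 430 - 1*80 = 430 - 80 = 350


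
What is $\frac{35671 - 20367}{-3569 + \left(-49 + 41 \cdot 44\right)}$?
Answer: $- \frac{7652}{907} \approx -8.4366$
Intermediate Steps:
$\frac{35671 - 20367}{-3569 + \left(-49 + 41 \cdot 44\right)} = \frac{15304}{-3569 + \left(-49 + 1804\right)} = \frac{15304}{-3569 + 1755} = \frac{15304}{-1814} = 15304 \left(- \frac{1}{1814}\right) = - \frac{7652}{907}$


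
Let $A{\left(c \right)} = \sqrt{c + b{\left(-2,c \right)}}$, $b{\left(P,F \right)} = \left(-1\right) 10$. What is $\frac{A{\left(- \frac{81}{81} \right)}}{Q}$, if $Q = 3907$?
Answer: $\frac{i \sqrt{11}}{3907} \approx 0.00084889 i$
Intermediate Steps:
$b{\left(P,F \right)} = -10$
$A{\left(c \right)} = \sqrt{-10 + c}$ ($A{\left(c \right)} = \sqrt{c - 10} = \sqrt{-10 + c}$)
$\frac{A{\left(- \frac{81}{81} \right)}}{Q} = \frac{\sqrt{-10 - \frac{81}{81}}}{3907} = \sqrt{-10 - 1} \cdot \frac{1}{3907} = \sqrt{-11} \cdot \frac{1}{3907} = i \sqrt{11} \cdot \frac{1}{3907} = \frac{i \sqrt{11}}{3907}$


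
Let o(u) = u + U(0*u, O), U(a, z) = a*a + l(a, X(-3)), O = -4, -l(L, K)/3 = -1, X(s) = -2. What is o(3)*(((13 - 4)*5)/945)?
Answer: 2/7 ≈ 0.28571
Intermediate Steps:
l(L, K) = 3 (l(L, K) = -3*(-1) = 3)
U(a, z) = 3 + a² (U(a, z) = a*a + 3 = a² + 3 = 3 + a²)
o(u) = 3 + u (o(u) = u + (3 + (0*u)²) = u + (3 + 0²) = u + (3 + 0) = u + 3 = 3 + u)
o(3)*(((13 - 4)*5)/945) = (3 + 3)*(((13 - 4)*5)/945) = 6*((9*5)*(1/945)) = 6*(45*(1/945)) = 6*(1/21) = 2/7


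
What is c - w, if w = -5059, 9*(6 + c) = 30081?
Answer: 25186/3 ≈ 8395.3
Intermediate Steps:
c = 10009/3 (c = -6 + (⅑)*30081 = -6 + 10027/3 = 10009/3 ≈ 3336.3)
c - w = 10009/3 - 1*(-5059) = 10009/3 + 5059 = 25186/3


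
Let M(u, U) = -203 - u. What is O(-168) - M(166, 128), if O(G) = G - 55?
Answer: 146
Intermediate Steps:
O(G) = -55 + G
O(-168) - M(166, 128) = (-55 - 168) - (-203 - 1*166) = -223 - (-203 - 166) = -223 - 1*(-369) = -223 + 369 = 146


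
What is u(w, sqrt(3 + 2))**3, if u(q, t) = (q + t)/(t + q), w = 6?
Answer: 1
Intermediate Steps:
u(q, t) = 1 (u(q, t) = (q + t)/(q + t) = 1)
u(w, sqrt(3 + 2))**3 = 1**3 = 1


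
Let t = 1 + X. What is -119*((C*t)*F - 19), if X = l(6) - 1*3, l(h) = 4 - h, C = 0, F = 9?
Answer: 2261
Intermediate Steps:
X = -5 (X = (4 - 1*6) - 1*3 = (4 - 6) - 3 = -2 - 3 = -5)
t = -4 (t = 1 - 5 = -4)
-119*((C*t)*F - 19) = -119*((0*(-4))*9 - 19) = -119*(0*9 - 19) = -119*(0 - 19) = -119*(-19) = 2261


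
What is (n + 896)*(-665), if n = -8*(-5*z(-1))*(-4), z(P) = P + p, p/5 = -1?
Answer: -1234240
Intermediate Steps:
p = -5 (p = 5*(-1) = -5)
z(P) = -5 + P (z(P) = P - 5 = -5 + P)
n = 960 (n = -8*(-5*(-5 - 1))*(-4) = -8*(-5*(-6))*(-4) = -240*(-4) = -8*(-120) = 960)
(n + 896)*(-665) = (960 + 896)*(-665) = 1856*(-665) = -1234240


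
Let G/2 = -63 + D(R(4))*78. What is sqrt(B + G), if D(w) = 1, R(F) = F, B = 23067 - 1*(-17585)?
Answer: sqrt(40682) ≈ 201.70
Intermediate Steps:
B = 40652 (B = 23067 + 17585 = 40652)
G = 30 (G = 2*(-63 + 1*78) = 2*(-63 + 78) = 2*15 = 30)
sqrt(B + G) = sqrt(40652 + 30) = sqrt(40682)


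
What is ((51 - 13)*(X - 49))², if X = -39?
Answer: 11182336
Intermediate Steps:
((51 - 13)*(X - 49))² = ((51 - 13)*(-39 - 49))² = (38*(-88))² = (-3344)² = 11182336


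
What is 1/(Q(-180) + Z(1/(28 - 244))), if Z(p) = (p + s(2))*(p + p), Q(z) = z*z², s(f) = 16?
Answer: -23328/136048899455 ≈ -1.7147e-7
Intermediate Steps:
Q(z) = z³
Z(p) = 2*p*(16 + p) (Z(p) = (p + 16)*(p + p) = (16 + p)*(2*p) = 2*p*(16 + p))
1/(Q(-180) + Z(1/(28 - 244))) = 1/((-180)³ + 2*(16 + 1/(28 - 244))/(28 - 244)) = 1/(-5832000 + 2*(16 + 1/(-216))/(-216)) = 1/(-5832000 + 2*(-1/216)*(16 - 1/216)) = 1/(-5832000 + 2*(-1/216)*(3455/216)) = 1/(-5832000 - 3455/23328) = 1/(-136048899455/23328) = -23328/136048899455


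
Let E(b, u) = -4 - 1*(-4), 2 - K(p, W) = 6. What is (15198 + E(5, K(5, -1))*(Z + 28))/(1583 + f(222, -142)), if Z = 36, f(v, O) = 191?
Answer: 7599/887 ≈ 8.5671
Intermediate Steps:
K(p, W) = -4 (K(p, W) = 2 - 1*6 = 2 - 6 = -4)
E(b, u) = 0 (E(b, u) = -4 + 4 = 0)
(15198 + E(5, K(5, -1))*(Z + 28))/(1583 + f(222, -142)) = (15198 + 0*(36 + 28))/(1583 + 191) = (15198 + 0*64)/1774 = (15198 + 0)*(1/1774) = 15198*(1/1774) = 7599/887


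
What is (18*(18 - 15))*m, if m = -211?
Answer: -11394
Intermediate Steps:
(18*(18 - 15))*m = (18*(18 - 15))*(-211) = (18*3)*(-211) = 54*(-211) = -11394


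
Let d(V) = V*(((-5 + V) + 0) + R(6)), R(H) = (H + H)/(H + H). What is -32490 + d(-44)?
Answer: -30378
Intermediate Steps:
R(H) = 1 (R(H) = (2*H)/((2*H)) = (2*H)*(1/(2*H)) = 1)
d(V) = V*(-4 + V) (d(V) = V*(((-5 + V) + 0) + 1) = V*((-5 + V) + 1) = V*(-4 + V))
-32490 + d(-44) = -32490 - 44*(-4 - 44) = -32490 - 44*(-48) = -32490 + 2112 = -30378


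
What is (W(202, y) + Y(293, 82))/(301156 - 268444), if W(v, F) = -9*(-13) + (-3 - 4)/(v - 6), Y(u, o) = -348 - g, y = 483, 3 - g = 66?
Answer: -4705/915936 ≈ -0.0051368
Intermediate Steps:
g = -63 (g = 3 - 1*66 = 3 - 66 = -63)
Y(u, o) = -285 (Y(u, o) = -348 - 1*(-63) = -348 + 63 = -285)
W(v, F) = 117 - 7/(-6 + v)
(W(202, y) + Y(293, 82))/(301156 - 268444) = ((-709 + 117*202)/(-6 + 202) - 285)/(301156 - 268444) = ((-709 + 23634)/196 - 285)/32712 = ((1/196)*22925 - 285)*(1/32712) = (3275/28 - 285)*(1/32712) = -4705/28*1/32712 = -4705/915936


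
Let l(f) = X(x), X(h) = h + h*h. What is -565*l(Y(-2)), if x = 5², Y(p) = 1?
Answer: -367250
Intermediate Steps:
x = 25
X(h) = h + h²
l(f) = 650 (l(f) = 25*(1 + 25) = 25*26 = 650)
-565*l(Y(-2)) = -565*650 = -367250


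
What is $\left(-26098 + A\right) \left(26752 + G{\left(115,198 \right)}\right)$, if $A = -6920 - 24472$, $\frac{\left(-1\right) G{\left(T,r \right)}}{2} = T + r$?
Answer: $-1501983740$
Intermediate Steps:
$G{\left(T,r \right)} = - 2 T - 2 r$ ($G{\left(T,r \right)} = - 2 \left(T + r\right) = - 2 T - 2 r$)
$A = -31392$ ($A = -6920 - 24472 = -31392$)
$\left(-26098 + A\right) \left(26752 + G{\left(115,198 \right)}\right) = \left(-26098 - 31392\right) \left(26752 - 626\right) = - 57490 \left(26752 - 626\right) = \left(-57490\right) 26126 = -1501983740$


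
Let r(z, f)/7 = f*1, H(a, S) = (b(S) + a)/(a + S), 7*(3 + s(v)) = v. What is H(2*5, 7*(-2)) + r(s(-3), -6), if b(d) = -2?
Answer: -44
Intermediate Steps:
s(v) = -3 + v/7
H(a, S) = (-2 + a)/(S + a) (H(a, S) = (-2 + a)/(a + S) = (-2 + a)/(S + a))
r(z, f) = 7*f (r(z, f) = 7*(f*1) = 7*f)
H(2*5, 7*(-2)) + r(s(-3), -6) = (-2 + 2*5)/(7*(-2) + 2*5) + 7*(-6) = (-2 + 10)/(-14 + 10) - 42 = 8/(-4) - 42 = -¼*8 - 42 = -2 - 42 = -44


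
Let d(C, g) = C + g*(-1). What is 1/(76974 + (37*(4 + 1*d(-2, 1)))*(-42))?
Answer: 1/75420 ≈ 1.3259e-5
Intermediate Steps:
d(C, g) = C - g
1/(76974 + (37*(4 + 1*d(-2, 1)))*(-42)) = 1/(76974 + (37*(4 + 1*(-2 - 1*1)))*(-42)) = 1/(76974 + (37*(4 + 1*(-2 - 1)))*(-42)) = 1/(76974 + (37*(4 + 1*(-3)))*(-42)) = 1/(76974 + (37*(4 - 3))*(-42)) = 1/(76974 + (37*1)*(-42)) = 1/(76974 + 37*(-42)) = 1/(76974 - 1554) = 1/75420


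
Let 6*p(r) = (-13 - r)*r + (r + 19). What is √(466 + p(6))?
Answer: √16242/6 ≈ 21.241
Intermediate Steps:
p(r) = 19/6 + r/6 + r*(-13 - r)/6 (p(r) = ((-13 - r)*r + (r + 19))/6 = (r*(-13 - r) + (19 + r))/6 = (19 + r + r*(-13 - r))/6 = 19/6 + r/6 + r*(-13 - r)/6)
√(466 + p(6)) = √(466 + (19/6 - 2*6 - ⅙*6²)) = √(466 + (19/6 - 12 - ⅙*36)) = √(466 + (19/6 - 12 - 6)) = √(466 - 89/6) = √(2707/6) = √16242/6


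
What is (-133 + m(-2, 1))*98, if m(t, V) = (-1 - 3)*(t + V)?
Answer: -12642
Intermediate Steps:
m(t, V) = -4*V - 4*t (m(t, V) = -4*(V + t) = -4*V - 4*t)
(-133 + m(-2, 1))*98 = (-133 + (-4*1 - 4*(-2)))*98 = (-133 + (-4 + 8))*98 = (-133 + 4)*98 = -129*98 = -12642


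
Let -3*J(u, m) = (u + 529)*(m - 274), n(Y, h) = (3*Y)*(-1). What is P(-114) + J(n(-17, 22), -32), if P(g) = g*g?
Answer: 72156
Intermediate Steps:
n(Y, h) = -3*Y
J(u, m) = -(-274 + m)*(529 + u)/3 (J(u, m) = -(u + 529)*(m - 274)/3 = -(529 + u)*(-274 + m)/3 = -(-274 + m)*(529 + u)/3)
P(g) = g²
P(-114) + J(n(-17, 22), -32) = (-114)² + (144946/3 - 529/3*(-32) + 274*(-3*(-17))/3 - ⅓*(-32)*(-3*(-17))) = 12996 + (144946/3 + 16928/3 + (274/3)*51 - ⅓*(-32)*51) = 12996 + (144946/3 + 16928/3 + 4658 + 544) = 12996 + 59160 = 72156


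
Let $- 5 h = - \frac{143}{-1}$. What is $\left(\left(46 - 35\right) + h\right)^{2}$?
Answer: $\frac{7744}{25} \approx 309.76$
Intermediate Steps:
$h = - \frac{143}{5}$ ($h = - \frac{\left(-143\right) \frac{1}{-1}}{5} = - \frac{\left(-143\right) \left(-1\right)}{5} = \left(- \frac{1}{5}\right) 143 = - \frac{143}{5} \approx -28.6$)
$\left(\left(46 - 35\right) + h\right)^{2} = \left(\left(46 - 35\right) - \frac{143}{5}\right)^{2} = \left(11 - \frac{143}{5}\right)^{2} = \left(- \frac{88}{5}\right)^{2} = \frac{7744}{25}$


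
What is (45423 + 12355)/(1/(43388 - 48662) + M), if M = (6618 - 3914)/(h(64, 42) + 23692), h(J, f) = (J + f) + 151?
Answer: 810863038692/1581883 ≈ 5.1259e+5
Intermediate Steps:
h(J, f) = 151 + J + f
M = 2704/23949 (M = (6618 - 3914)/((151 + 64 + 42) + 23692) = 2704/(257 + 23692) = 2704/23949 ≈ 0.11291)
(45423 + 12355)/(1/(43388 - 48662) + M) = (45423 + 12355)/(1/(43388 - 48662) + 2704/23949) = 57778/(1/(-5274) + 2704/23949) = 57778/(-1/5274 + 2704/23949) = 57778/(1581883/14034114) = 57778*(14034114/1581883) = 810863038692/1581883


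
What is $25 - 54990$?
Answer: $-54965$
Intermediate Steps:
$25 - 54990 = -54965$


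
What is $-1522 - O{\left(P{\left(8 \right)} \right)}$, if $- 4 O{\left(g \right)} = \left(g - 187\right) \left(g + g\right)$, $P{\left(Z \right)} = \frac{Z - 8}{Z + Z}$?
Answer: $-1522$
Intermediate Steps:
$P{\left(Z \right)} = \frac{-8 + Z}{2 Z}$
$O{\left(g \right)} = - \frac{g \left(-187 + g\right)}{2}$ ($O{\left(g \right)} = - \frac{\left(g - 187\right) \left(g + g\right)}{4} = - \frac{\left(-187 + g\right) 2 g}{4} = - \frac{2 g \left(-187 + g\right)}{4} = - \frac{g \left(-187 + g\right)}{2}$)
$-1522 - O{\left(P{\left(8 \right)} \right)} = -1522 - \frac{\frac{-8 + 8}{2 \cdot 8} \left(187 - \frac{-8 + 8}{2 \cdot 8}\right)}{2} = -1522 - \frac{\frac{1}{2} \cdot \frac{1}{8} \cdot 0 \left(187 - \frac{1}{2} \cdot \frac{1}{8} \cdot 0\right)}{2} = -1522 - \frac{1}{2} \cdot 0 \left(187 - 0\right) = -1522 - \frac{1}{2} \cdot 0 \left(187 + 0\right) = -1522 - \frac{1}{2} \cdot 0 \cdot 187 = -1522 - 0 = -1522 + 0 = -1522$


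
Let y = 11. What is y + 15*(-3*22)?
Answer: -979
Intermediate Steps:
y + 15*(-3*22) = 11 + 15*(-3*22) = 11 + 15*(-66) = 11 - 990 = -979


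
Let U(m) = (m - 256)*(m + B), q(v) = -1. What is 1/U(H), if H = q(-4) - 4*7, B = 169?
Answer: -1/39900 ≈ -2.5063e-5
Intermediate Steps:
H = -29 (H = -1 - 4*7 = -1 - 28 = -29)
U(m) = (-256 + m)*(169 + m) (U(m) = (m - 256)*(m + 169) = (-256 + m)*(169 + m))
1/U(H) = 1/(-43264 + (-29)² - 87*(-29)) = 1/(-43264 + 841 + 2523) = 1/(-39900) = -1/39900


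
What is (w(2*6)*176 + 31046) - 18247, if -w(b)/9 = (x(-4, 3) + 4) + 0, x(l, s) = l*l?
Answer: -18881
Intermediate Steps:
x(l, s) = l**2
w(b) = -180 (w(b) = -9*(((-4)**2 + 4) + 0) = -9*((16 + 4) + 0) = -9*(20 + 0) = -9*20 = -180)
(w(2*6)*176 + 31046) - 18247 = (-180*176 + 31046) - 18247 = (-31680 + 31046) - 18247 = -634 - 18247 = -18881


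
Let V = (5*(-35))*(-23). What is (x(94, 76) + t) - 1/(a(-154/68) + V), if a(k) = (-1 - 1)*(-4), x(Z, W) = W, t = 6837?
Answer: 27880128/4033 ≈ 6913.0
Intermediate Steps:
V = 4025 (V = -175*(-23) = 4025)
a(k) = 8 (a(k) = -2*(-4) = 8)
(x(94, 76) + t) - 1/(a(-154/68) + V) = (76 + 6837) - 1/(8 + 4025) = 6913 - 1/4033 = 27880128/4033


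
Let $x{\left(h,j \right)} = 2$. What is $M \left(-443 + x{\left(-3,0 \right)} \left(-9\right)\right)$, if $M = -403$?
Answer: $185783$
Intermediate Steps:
$M \left(-443 + x{\left(-3,0 \right)} \left(-9\right)\right) = - 403 \left(-443 + 2 \left(-9\right)\right) = - 403 \left(-443 - 18\right) = \left(-403\right) \left(-461\right) = 185783$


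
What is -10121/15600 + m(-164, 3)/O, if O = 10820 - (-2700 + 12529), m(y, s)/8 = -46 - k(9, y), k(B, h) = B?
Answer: -16893911/15459600 ≈ -1.0928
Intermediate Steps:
m(y, s) = -440 (m(y, s) = 8*(-46 - 1*9) = 8*(-46 - 9) = 8*(-55) = -440)
O = 991 (O = 10820 - 1*9829 = 10820 - 9829 = 991)
-10121/15600 + m(-164, 3)/O = -10121/15600 - 440/991 = -16893911/15459600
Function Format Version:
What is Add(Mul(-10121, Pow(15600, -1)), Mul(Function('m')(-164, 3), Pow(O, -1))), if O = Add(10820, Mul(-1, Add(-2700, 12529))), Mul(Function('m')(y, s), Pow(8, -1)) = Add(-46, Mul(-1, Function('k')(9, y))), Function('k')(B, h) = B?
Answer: Rational(-16893911, 15459600) ≈ -1.0928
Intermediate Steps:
Function('m')(y, s) = -440 (Function('m')(y, s) = Mul(8, Add(-46, Mul(-1, 9))) = Mul(8, Add(-46, -9)) = Mul(8, -55) = -440)
O = 991 (O = Add(10820, Mul(-1, 9829)) = Add(10820, -9829) = 991)
Add(Mul(-10121, Pow(15600, -1)), Mul(Function('m')(-164, 3), Pow(O, -1))) = Add(Mul(-10121, Pow(15600, -1)), Mul(-440, Pow(991, -1))) = Add(Mul(-10121, Rational(1, 15600)), Mul(-440, Rational(1, 991))) = Add(Rational(-10121, 15600), Rational(-440, 991)) = Rational(-16893911, 15459600)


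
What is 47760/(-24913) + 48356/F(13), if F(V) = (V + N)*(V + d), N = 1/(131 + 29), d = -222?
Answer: -19411190320/985035107 ≈ -19.706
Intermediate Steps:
N = 1/160 ≈ 0.0062500
F(V) = (-222 + V)*(1/160 + V) (F(V) = (V + 1/160)*(V - 222) = (1/160 + V)*(-222 + V) = (-222 + V)*(1/160 + V))
47760/(-24913) + 48356/F(13) = 47760/(-24913) + 48356/(-111/80 + 13² - 35519/160*13) = 47760*(-1/24913) + 48356/(-111/80 + 169 - 461747/160) = -47760/24913 + 48356/(-434929/160) = -47760/24913 + 48356*(-160/434929) = -47760/24913 - 703360/39539 = -19411190320/985035107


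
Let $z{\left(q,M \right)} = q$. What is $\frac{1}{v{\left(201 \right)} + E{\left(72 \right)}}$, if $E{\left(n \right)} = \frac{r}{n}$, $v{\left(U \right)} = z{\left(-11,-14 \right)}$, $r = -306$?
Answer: $- \frac{4}{61} \approx -0.065574$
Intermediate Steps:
$v{\left(U \right)} = -11$
$E{\left(n \right)} = - \frac{306}{n}$
$\frac{1}{v{\left(201 \right)} + E{\left(72 \right)}} = \frac{1}{-11 - \frac{306}{72}} = \frac{1}{-11 - \frac{17}{4}} = \frac{1}{- \frac{61}{4}} = - \frac{4}{61}$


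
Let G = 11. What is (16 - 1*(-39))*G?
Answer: 605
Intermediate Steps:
(16 - 1*(-39))*G = (16 - 1*(-39))*11 = (16 + 39)*11 = 55*11 = 605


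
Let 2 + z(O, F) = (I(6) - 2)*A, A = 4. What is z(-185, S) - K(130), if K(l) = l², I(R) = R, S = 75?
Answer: -16886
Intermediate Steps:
z(O, F) = 14 (z(O, F) = -2 + (6 - 2)*4 = -2 + 4*4 = -2 + 16 = 14)
z(-185, S) - K(130) = 14 - 1*130² = 14 - 1*16900 = 14 - 16900 = -16886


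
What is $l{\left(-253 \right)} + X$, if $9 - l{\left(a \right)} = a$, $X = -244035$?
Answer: $-243773$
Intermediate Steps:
$l{\left(a \right)} = 9 - a$
$l{\left(-253 \right)} + X = \left(9 - -253\right) - 244035 = \left(9 + 253\right) - 244035 = 262 - 244035 = -243773$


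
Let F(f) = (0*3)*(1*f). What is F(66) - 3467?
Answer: -3467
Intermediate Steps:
F(f) = 0 (F(f) = 0*f = 0)
F(66) - 3467 = 0 - 3467 = -3467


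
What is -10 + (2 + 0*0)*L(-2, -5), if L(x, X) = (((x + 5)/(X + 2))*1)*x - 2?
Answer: -10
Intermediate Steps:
L(x, X) = -2 + x*(5 + x)/(2 + X) (L(x, X) = (((5 + x)/(2 + X))*1)*x - 2 = ((5 + x)/(2 + X))*x - 2 = x*(5 + x)/(2 + X) - 2 = -2 + x*(5 + x)/(2 + X))
-10 + (2 + 0*0)*L(-2, -5) = -10 + (2 + 0*0)*((-4 + (-2)**2 - 2*(-5) + 5*(-2))/(2 - 5)) = -10 + (2 + 0)*((-4 + 4 + 10 - 10)/(-3)) = -10 + 2*(-1/3*0) = -10 + 2*0 = -10 + 0 = -10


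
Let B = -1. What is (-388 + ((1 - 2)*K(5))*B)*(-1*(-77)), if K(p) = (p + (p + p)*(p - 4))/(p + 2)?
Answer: -29711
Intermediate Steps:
K(p) = (p + 2*p*(-4 + p))/(2 + p) (K(p) = (p + (2*p)*(-4 + p))/(2 + p) = (p + 2*p*(-4 + p))/(2 + p))
(-388 + ((1 - 2)*K(5))*B)*(-1*(-77)) = (-388 + ((1 - 2)*(5*(-7 + 2*5)/(2 + 5)))*(-1))*(-1*(-77)) = (-388 - 5*(-7 + 10)/7*(-1))*77 = (-388 - 5*3/7*(-1))*77 = (-388 - 1*15/7*(-1))*77 = (-388 - 15/7*(-1))*77 = (-388 + 15/7)*77 = -2701/7*77 = -29711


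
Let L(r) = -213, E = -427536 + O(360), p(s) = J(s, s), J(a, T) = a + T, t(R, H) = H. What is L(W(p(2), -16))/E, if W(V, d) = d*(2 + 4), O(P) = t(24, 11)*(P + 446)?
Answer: 213/418670 ≈ 0.00050875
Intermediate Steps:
J(a, T) = T + a
O(P) = 4906 + 11*P (O(P) = 11*(P + 446) = 11*(446 + P) = 4906 + 11*P)
p(s) = 2*s (p(s) = s + s = 2*s)
W(V, d) = 6*d (W(V, d) = d*6 = 6*d)
E = -418670 (E = -427536 + (4906 + 11*360) = -427536 + (4906 + 3960) = -427536 + 8866 = -418670)
L(W(p(2), -16))/E = -213/(-418670) = -213*(-1/418670) = 213/418670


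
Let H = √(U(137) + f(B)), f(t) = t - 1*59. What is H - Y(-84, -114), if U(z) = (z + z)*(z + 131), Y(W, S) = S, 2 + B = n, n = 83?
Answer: 114 + √73454 ≈ 385.02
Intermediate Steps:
B = 81 (B = -2 + 83 = 81)
f(t) = -59 + t (f(t) = t - 59 = -59 + t)
U(z) = 2*z*(131 + z) (U(z) = (2*z)*(131 + z) = 2*z*(131 + z))
H = √73454 (H = √(2*137*(131 + 137) + (-59 + 81)) = √(2*137*268 + 22) = √(73432 + 22) = √73454 ≈ 271.02)
H - Y(-84, -114) = √73454 - 1*(-114) = √73454 + 114 = 114 + √73454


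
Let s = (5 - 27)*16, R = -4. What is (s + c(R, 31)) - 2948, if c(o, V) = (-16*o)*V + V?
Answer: -1285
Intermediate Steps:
c(o, V) = V - 16*V*o (c(o, V) = -16*V*o + V = V - 16*V*o)
s = -352 (s = -22*16 = -352)
(s + c(R, 31)) - 2948 = (-352 + 31*(1 - 16*(-4))) - 2948 = (-352 + 31*(1 + 64)) - 2948 = (-352 + 31*65) - 2948 = (-352 + 2015) - 2948 = 1663 - 2948 = -1285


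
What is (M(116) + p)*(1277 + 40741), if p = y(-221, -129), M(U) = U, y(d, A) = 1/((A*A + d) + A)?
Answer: 79403809626/16291 ≈ 4.8741e+6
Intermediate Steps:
y(d, A) = 1/(A + d + A²) (y(d, A) = 1/((A² + d) + A) = 1/((d + A²) + A) = 1/(A + d + A²))
p = 1/16291 (p = 1/(-129 - 221 + (-129)²) = 1/(-129 - 221 + 16641) = 1/16291 ≈ 6.1384e-5)
(M(116) + p)*(1277 + 40741) = (116 + 1/16291)*(1277 + 40741) = (1889757/16291)*42018 = 79403809626/16291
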